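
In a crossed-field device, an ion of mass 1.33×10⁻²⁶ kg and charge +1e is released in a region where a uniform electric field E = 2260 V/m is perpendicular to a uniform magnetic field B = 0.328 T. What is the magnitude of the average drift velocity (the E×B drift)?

The E×B drift speed is v_d = E/B.
v_d = 2260/0.328 = 6890 m/s.

v_d ≈ 6890 m/s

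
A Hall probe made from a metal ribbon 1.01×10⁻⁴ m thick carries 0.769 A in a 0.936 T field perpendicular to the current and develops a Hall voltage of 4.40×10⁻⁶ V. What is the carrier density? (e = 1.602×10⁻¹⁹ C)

From V_H = IB/(n e t), n = IB/(V_H e t).
n = (0.769)(0.936)/((4.40×10⁻⁶)(1.602×10⁻¹⁹)(1.01×10⁻⁴)) ≈ 1.01×10²⁸ m⁻³.

n ≈ 1.01×10²⁸ m⁻³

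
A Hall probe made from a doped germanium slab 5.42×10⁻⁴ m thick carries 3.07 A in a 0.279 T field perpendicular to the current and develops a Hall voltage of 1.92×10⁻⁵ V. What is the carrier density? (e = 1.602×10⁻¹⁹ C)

From V_H = IB/(n e t), n = IB/(V_H e t).
n = (3.07)(0.279)/((1.92×10⁻⁵)(1.602×10⁻¹⁹)(5.42×10⁻⁴)) ≈ 5.14×10²⁶ m⁻³.

n ≈ 5.14×10²⁶ m⁻³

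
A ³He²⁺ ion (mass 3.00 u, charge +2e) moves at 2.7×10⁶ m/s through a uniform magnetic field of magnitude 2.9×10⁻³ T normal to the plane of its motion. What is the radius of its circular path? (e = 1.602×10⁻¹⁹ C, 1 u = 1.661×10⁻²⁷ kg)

r ≈ 14 m

The magnetic force provides the centripetal force: |q|vB = mv²/r.
r = mv/(|q|B) = (4.983×10⁻²⁷)(2.7×10⁶)/((3.204×10⁻¹⁹)(2.9×10⁻³)) ≈ 14 m.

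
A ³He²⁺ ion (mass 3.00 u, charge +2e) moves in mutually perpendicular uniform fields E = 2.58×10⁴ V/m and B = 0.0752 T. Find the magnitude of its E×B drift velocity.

v_d ≈ 3.43×10⁵ m/s

The steady drift has the magnetic force balancing the electric force, so v_d = E/B.
v_d = 2.58×10⁴/0.0752 = 3.43×10⁵ m/s.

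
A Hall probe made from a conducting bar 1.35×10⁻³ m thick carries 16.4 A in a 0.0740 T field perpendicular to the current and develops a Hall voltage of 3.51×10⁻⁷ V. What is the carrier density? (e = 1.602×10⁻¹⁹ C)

From V_H = IB/(n e t), n = IB/(V_H e t).
n = (16.4)(0.0740)/((3.51×10⁻⁷)(1.602×10⁻¹⁹)(1.35×10⁻³)) ≈ 1.60×10²⁸ m⁻³.

n ≈ 1.60×10²⁸ m⁻³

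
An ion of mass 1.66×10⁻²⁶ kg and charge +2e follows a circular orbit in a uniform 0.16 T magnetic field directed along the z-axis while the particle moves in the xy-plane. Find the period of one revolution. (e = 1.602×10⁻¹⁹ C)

The cyclotron period depends only on m, q, B: T = 2πm/(|q|B).
T = 2π(1.66×10⁻²⁶)/((3.204×10⁻¹⁹)(0.16)) ≈ 2.0×10⁻⁶ s.

T ≈ 2.0×10⁻⁶ s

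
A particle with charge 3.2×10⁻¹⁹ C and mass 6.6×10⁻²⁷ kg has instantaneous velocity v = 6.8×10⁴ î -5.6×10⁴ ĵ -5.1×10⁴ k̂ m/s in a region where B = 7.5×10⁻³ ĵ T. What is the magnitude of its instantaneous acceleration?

v×B = (382, 0, 510) N/C.
F = q v×B = (3.2×10⁻¹⁹ C)·(382, 0, 510) = (1.22×10⁻¹⁶, 0, 1.63×10⁻¹⁶) N.
|a| = |F|/m = 2.040×10⁻¹⁶/6.6×10⁻²⁷ ≈ 3.09×10¹⁰ m/s².

|a| ≈ 3.09×10¹⁰ m/s²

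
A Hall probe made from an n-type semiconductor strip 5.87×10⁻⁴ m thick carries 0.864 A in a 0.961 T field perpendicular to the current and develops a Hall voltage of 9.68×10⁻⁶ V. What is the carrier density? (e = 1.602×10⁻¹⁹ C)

n ≈ 9.12×10²⁶ m⁻³

From V_H = IB/(n e t), n = IB/(V_H e t).
n = (0.864)(0.961)/((9.68×10⁻⁶)(1.602×10⁻¹⁹)(5.87×10⁻⁴)) ≈ 9.12×10²⁶ m⁻³.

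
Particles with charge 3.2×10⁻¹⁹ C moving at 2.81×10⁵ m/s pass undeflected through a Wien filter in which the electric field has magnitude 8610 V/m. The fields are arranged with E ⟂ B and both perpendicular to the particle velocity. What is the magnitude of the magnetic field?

Balance of forces in the selector: qE = qvB ⇒ B = E/v.
B = 8610/2.81×10⁵ = 0.0306 T.

B = 0.0306 T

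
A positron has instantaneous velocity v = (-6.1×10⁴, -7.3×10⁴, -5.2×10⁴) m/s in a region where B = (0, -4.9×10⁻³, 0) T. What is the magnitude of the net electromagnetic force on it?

v×B = (-255, 0, 299) N/C.
F = q v×B = (1.602×10⁻¹⁹ C)·(-255, 0, 299) = (-4.08×10⁻¹⁷, 0, 4.79×10⁻¹⁷) N.
|F| = 6.29×10⁻¹⁷ N.

|F| ≈ 6.29×10⁻¹⁷ N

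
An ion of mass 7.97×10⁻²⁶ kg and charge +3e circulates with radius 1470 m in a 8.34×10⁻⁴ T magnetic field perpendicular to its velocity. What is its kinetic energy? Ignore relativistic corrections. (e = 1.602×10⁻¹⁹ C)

v = |q|Br/m, then KE = ½mv² = (qBr)²/(2m).
v = (4.806×10⁻¹⁹)(8.34×10⁻⁴)(1470)/7.97×10⁻²⁶ ≈ 7.393×10⁶ m/s.
KE = ½(7.97×10⁻²⁶)(7.393×10⁶)² ≈ 2.18×10⁻¹² J.

KE ≈ 2.18×10⁻¹² J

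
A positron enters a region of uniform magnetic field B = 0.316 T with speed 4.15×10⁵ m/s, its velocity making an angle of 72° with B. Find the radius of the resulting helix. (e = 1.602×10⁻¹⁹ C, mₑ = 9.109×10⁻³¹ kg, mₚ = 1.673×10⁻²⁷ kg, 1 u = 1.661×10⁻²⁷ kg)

r ≈ 7.10×10⁻⁶ m

v⊥ = v sinθ = 4.15×10⁵·sin72° ≈ 3.947×10⁵ m/s.
r = m v⊥/(|q|B) = (9.109×10⁻³¹)(3.947×10⁵)/((1.602×10⁻¹⁹)(0.316)) ≈ 7.10×10⁻⁶ m.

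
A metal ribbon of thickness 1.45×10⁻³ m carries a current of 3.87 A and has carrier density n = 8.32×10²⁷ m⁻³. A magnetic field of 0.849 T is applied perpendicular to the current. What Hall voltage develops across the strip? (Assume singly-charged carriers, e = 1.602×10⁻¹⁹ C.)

V_H = IB/(n e t).
V_H = (3.87)(0.849)/((8.32×10²⁷)(1.602×10⁻¹⁹)(1.45×10⁻³)) ≈ 1.70×10⁻⁶ V.

V_H ≈ 1.70×10⁻⁶ V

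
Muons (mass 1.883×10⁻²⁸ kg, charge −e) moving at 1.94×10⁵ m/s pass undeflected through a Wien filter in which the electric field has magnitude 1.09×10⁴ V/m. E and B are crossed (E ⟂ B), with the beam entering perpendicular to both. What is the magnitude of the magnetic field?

Balance of forces in the selector: qE = qvB ⇒ B = E/v.
B = 1.09×10⁴/1.94×10⁵ = 0.0562 T.

B = 0.0562 T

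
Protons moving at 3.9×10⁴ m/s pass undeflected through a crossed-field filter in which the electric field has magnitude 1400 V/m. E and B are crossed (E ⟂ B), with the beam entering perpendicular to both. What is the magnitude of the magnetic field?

Balance of forces in the selector: qE = qvB ⇒ B = E/v.
B = 1400/3.9×10⁴ = 0.036 T.

B = 0.036 T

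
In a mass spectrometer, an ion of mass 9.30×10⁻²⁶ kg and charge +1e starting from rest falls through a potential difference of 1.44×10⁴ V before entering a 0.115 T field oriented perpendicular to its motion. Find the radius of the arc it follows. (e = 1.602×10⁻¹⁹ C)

r ≈ 1.12 m

Acceleration: |q|V = ½mv² ⇒ v = √(2|q|V/m) = √(2·1.602×10⁻¹⁹·1.44×10⁴/9.30×10⁻²⁶) ≈ 2.227×10⁵ m/s.
In the field: r = mv/(|q|B) = (9.30×10⁻²⁶)(2.227×10⁵)/((1.602×10⁻¹⁹)(0.115)) ≈ 1.12 m.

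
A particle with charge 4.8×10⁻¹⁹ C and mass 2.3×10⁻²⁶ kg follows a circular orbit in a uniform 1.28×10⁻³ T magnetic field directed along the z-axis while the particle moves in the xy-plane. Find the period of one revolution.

The cyclotron period depends only on m, q, B: T = 2πm/(|q|B).
T = 2π(2.3×10⁻²⁶)/((4.8×10⁻¹⁹)(1.28×10⁻³)) ≈ 2.35×10⁻⁴ s.

T ≈ 2.35×10⁻⁴ s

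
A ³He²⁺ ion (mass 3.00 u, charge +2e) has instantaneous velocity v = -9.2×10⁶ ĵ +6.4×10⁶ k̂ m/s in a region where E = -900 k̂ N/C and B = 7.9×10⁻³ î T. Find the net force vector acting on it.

F ≈ (0, 1.62×10⁻¹⁴, 2.30×10⁻¹⁴) N

v×B = (0, 5.06×10⁴, 7.27×10⁴) N/C.
E + v×B = (0, 5.06×10⁴, 7.18×10⁴) N/C.
F = q(E + v×B) = (3.204×10⁻¹⁹ C)·(0, 5.06×10⁴, 7.18×10⁴) = (0, 1.62×10⁻¹⁴, 2.30×10⁻¹⁴) N.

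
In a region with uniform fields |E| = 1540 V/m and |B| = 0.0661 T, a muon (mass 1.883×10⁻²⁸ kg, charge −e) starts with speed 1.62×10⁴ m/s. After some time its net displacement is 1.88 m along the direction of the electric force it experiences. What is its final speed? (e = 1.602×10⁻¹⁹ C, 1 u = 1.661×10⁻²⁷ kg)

B does no work; ΔKE = |q|E d.
½mv_f² = ½mv₀² + |q|Ed = ½(1.883×10⁻²⁸)(1.62×10⁴)² + (1.602×10⁻¹⁹)(1540)(1.88) ≈ 2.471×10⁻²⁰ J + 4.638×10⁻¹⁶ J ≈ 4.638×10⁻¹⁶ J.
v_f = √(2·4.638×10⁻¹⁶/1.883×10⁻²⁸) ≈ 2.22×10⁶ m/s.

v_f ≈ 2.22×10⁶ m/s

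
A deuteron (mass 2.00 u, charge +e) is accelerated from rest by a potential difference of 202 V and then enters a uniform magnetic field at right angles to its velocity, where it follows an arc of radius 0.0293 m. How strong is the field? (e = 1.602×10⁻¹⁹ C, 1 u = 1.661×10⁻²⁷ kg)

v = √(2|q|V/m) = √(2·1.602×10⁻¹⁹·202/3.322×10⁻²⁷) ≈ 1.396×10⁵ m/s.
B = mv/(|q|r) = (3.322×10⁻²⁷)(1.396×10⁵)/((1.602×10⁻¹⁹)(0.0293)) ≈ 0.0988 T.

B ≈ 0.0988 T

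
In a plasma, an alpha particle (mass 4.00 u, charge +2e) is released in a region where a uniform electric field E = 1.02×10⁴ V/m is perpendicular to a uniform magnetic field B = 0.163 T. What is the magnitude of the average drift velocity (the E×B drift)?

The E×B drift speed is v_d = E/B.
v_d = 1.02×10⁴/0.163 = 6.26×10⁴ m/s.

v_d ≈ 6.26×10⁴ m/s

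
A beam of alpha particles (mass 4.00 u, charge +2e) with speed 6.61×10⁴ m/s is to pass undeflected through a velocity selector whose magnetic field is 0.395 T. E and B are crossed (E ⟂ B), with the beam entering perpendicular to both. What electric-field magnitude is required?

For straight-line motion qE = qvB, so E = vB.
E = 6.61×10⁴ × 0.395 = 2.61×10⁴ V/m.

E = 2.61×10⁴ V/m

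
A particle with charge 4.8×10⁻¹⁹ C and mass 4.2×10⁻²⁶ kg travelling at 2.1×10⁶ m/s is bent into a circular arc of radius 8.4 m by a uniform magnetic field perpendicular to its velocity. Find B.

From |q|vB = mv²/r, B = mv/(|q|r).
B = (4.2×10⁻²⁶)(2.1×10⁶)/((4.8×10⁻¹⁹)(8.4)) ≈ 0.022 T.

B ≈ 0.022 T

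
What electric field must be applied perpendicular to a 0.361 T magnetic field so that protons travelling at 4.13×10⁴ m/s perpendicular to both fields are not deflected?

For straight-line motion qE = qvB, so E = vB.
E = 4.13×10⁴ × 0.361 = 1.49×10⁴ V/m.

E = 1.49×10⁴ V/m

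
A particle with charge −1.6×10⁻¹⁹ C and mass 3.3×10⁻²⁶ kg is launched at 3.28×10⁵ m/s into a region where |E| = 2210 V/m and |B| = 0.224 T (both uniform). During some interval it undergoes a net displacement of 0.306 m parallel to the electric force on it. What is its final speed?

B does no work; ΔKE = |q|E d.
½mv_f² = ½mv₀² + |q|Ed = ½(3.3×10⁻²⁶)(3.28×10⁵)² + (1.6×10⁻¹⁹)(2210)(0.306) ≈ 1.775×10⁻¹⁵ J + 1.082×10⁻¹⁶ J ≈ 1.883×10⁻¹⁵ J.
v_f = √(2·1.883×10⁻¹⁵/3.3×10⁻²⁶) ≈ 3.38×10⁵ m/s.

v_f ≈ 3.38×10⁵ m/s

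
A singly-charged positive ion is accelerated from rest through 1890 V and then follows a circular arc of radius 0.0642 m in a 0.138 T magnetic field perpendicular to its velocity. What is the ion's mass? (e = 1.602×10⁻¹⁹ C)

m ≈ 3.33×10⁻²⁷ kg

Combine |q|V = ½mv² and r = mv/(|q|B): eliminate v to get m = qB²r²/(2V).
m = (1.602×10⁻¹⁹)(0.138)²(0.0642)²/(2·1890) ≈ 3.33×10⁻²⁷ kg.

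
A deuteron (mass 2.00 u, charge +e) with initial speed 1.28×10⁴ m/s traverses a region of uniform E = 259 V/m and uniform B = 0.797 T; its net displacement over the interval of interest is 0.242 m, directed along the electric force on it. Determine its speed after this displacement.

v_f ≈ 7.88×10⁴ m/s

B does no work; ΔKE = |q|E d.
½mv_f² = ½mv₀² + |q|Ed = ½(3.322×10⁻²⁷)(1.28×10⁴)² + (1.602×10⁻¹⁹)(259)(0.242) ≈ 2.721×10⁻¹⁹ J + 1.004×10⁻¹⁷ J ≈ 1.031×10⁻¹⁷ J.
v_f = √(2·1.031×10⁻¹⁷/3.322×10⁻²⁷) ≈ 7.88×10⁴ m/s.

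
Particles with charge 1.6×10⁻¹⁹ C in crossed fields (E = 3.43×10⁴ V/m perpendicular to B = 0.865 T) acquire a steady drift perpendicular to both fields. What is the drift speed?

The E×B drift speed is v_d = E/B.
v_d = 3.43×10⁴/0.865 = 3.97×10⁴ m/s.

v_d ≈ 3.97×10⁴ m/s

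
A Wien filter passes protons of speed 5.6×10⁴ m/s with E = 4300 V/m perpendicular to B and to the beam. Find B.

B = 0.077 T

Balance of forces in the selector: qE = qvB ⇒ B = E/v.
B = 4300/5.6×10⁴ = 0.077 T.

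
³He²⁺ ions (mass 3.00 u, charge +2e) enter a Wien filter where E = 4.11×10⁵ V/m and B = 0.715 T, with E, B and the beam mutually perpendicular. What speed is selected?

For undeflected motion the electric and magnetic forces balance: qE = qvB.
v = E/B = 4.11×10⁵/0.715 = 5.75×10⁵ m/s.

v = 5.75×10⁵ m/s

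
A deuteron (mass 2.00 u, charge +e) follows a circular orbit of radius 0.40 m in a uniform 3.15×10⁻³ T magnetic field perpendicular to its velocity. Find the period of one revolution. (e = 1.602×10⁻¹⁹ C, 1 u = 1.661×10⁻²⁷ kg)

The cyclotron period depends only on m, q, B: T = 2πm/(|q|B).
T = 2π(3.322×10⁻²⁷)/((1.602×10⁻¹⁹)(3.15×10⁻³)) ≈ 4.14×10⁻⁵ s.

T ≈ 4.14×10⁻⁵ s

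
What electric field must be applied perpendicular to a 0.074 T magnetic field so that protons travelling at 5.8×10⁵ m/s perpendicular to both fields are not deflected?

E = 4.3×10⁴ V/m

For straight-line motion qE = qvB, so E = vB.
E = 5.8×10⁵ × 0.074 = 4.3×10⁴ V/m.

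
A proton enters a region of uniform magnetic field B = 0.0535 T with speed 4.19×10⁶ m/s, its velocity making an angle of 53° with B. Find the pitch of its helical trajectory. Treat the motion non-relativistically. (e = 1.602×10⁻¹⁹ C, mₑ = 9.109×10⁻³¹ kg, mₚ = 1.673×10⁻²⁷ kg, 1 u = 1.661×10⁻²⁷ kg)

p ≈ 3.09 m

v∥ = v cosθ = 4.19×10⁶·cos53° ≈ 2.522×10⁶ m/s.
T = 2πm/(|q|B) = 2π(1.673×10⁻²⁷)/((1.602×10⁻¹⁹)(0.0535)) ≈ 1.226×10⁻⁶ s.
pitch = v∥ T = (2.522×10⁶)(1.226×10⁻⁶) ≈ 3.09 m.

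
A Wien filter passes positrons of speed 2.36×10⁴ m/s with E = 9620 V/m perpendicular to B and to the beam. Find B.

Balance of forces in the selector: qE = qvB ⇒ B = E/v.
B = 9620/2.36×10⁴ = 0.408 T.

B = 0.408 T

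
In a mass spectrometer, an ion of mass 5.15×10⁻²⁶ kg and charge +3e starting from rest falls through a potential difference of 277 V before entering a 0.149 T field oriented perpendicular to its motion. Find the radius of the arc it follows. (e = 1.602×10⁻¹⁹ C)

r ≈ 0.0517 m

Acceleration: |q|V = ½mv² ⇒ v = √(2|q|V/m) = √(2·4.806×10⁻¹⁹·277/5.15×10⁻²⁶) ≈ 7.190×10⁴ m/s.
In the field: r = mv/(|q|B) = (5.15×10⁻²⁶)(7.190×10⁴)/((4.806×10⁻¹⁹)(0.149)) ≈ 0.0517 m.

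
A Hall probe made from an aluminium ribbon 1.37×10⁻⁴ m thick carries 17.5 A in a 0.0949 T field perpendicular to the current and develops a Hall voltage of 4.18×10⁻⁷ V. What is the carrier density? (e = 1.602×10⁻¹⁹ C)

n ≈ 1.81×10²⁹ m⁻³

From V_H = IB/(n e t), n = IB/(V_H e t).
n = (17.5)(0.0949)/((4.18×10⁻⁷)(1.602×10⁻¹⁹)(1.37×10⁻⁴)) ≈ 1.81×10²⁹ m⁻³.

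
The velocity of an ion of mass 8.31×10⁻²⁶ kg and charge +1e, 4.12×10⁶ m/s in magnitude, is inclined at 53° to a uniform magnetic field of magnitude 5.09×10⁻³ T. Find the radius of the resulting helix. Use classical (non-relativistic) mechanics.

v⊥ = v sinθ = 4.12×10⁶·sin53° ≈ 3.290×10⁶ m/s.
r = m v⊥/(|q|B) = (8.31×10⁻²⁶)(3.290×10⁶)/((1.602×10⁻¹⁹)(5.09×10⁻³)) ≈ 335 m.

r ≈ 335 m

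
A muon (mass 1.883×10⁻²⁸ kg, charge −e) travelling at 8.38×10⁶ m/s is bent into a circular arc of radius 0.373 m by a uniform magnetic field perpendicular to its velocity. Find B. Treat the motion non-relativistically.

B ≈ 0.0264 T

From |q|vB = mv²/r, B = mv/(|q|r).
B = (1.883×10⁻²⁸)(8.38×10⁶)/((1.602×10⁻¹⁹)(0.373)) ≈ 0.0264 T.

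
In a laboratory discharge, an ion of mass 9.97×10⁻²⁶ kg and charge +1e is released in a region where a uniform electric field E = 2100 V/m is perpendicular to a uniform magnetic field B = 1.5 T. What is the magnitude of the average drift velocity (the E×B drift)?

v_d ≈ 1400 m/s

In crossed fields the guiding centre drifts at v_d = |E×B|/B² = E/B, independent of charge and mass.
v_d = 2100/1.5 = 1400 m/s.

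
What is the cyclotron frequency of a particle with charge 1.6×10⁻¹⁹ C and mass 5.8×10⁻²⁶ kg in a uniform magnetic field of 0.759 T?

f = |q|B/(2πm).
f = (1.6×10⁻¹⁹)(0.759)/(2π·5.8×10⁻²⁶) ≈ 3.33×10⁵ Hz.

f ≈ 3.33×10⁵ Hz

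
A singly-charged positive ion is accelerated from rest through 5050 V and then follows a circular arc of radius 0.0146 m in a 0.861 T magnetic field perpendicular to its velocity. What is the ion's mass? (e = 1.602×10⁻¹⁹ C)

m ≈ 2.51×10⁻²⁷ kg

Combine |q|V = ½mv² and r = mv/(|q|B): eliminate v to get m = qB²r²/(2V).
m = (1.602×10⁻¹⁹)(0.861)²(0.0146)²/(2·5050) ≈ 2.51×10⁻²⁷ kg.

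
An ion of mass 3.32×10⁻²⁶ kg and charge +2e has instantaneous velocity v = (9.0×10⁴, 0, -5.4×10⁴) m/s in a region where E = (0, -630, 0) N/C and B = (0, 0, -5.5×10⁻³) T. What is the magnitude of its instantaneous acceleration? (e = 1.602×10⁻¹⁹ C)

v×B = (0, 495, 0) N/C.
E + v×B = (0, -135, 0) N/C.
F = q(E + v×B) = (3.204×10⁻¹⁹ C)·(0, -135, 0) = (0, -4.33×10⁻¹⁷, 0) N.
|a| = |F|/m = 4.325×10⁻¹⁷/3.32×10⁻²⁶ ≈ 1.30×10⁹ m/s².

|a| ≈ 1.30×10⁹ m/s²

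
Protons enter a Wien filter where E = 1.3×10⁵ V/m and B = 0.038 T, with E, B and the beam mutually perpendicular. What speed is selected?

Zero net Lorentz force requires |qE| = |q v×B|, i.e. E = vB.
v = E/B = 1.3×10⁵/0.038 = 3.4×10⁶ m/s.

v = 3.4×10⁶ m/s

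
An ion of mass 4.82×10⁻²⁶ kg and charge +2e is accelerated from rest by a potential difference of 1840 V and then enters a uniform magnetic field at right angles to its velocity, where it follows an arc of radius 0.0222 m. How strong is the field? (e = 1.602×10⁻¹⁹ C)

B ≈ 1.06 T

v = √(2|q|V/m) = √(2·3.204×10⁻¹⁹·1840/4.82×10⁻²⁶) ≈ 1.564×10⁵ m/s.
B = mv/(|q|r) = (4.82×10⁻²⁶)(1.564×10⁵)/((3.204×10⁻¹⁹)(0.0222)) ≈ 1.06 T.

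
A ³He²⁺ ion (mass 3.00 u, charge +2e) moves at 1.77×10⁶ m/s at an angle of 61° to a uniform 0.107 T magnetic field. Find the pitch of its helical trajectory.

p ≈ 0.784 m

v∥ = v cosθ = 1.77×10⁶·cos61° ≈ 8.581×10⁵ m/s.
T = 2πm/(|q|B) = 2π(4.983×10⁻²⁷)/((3.204×10⁻¹⁹)(0.107)) ≈ 9.133×10⁻⁷ s.
pitch = v∥ T = (8.581×10⁵)(9.133×10⁻⁷) ≈ 0.784 m.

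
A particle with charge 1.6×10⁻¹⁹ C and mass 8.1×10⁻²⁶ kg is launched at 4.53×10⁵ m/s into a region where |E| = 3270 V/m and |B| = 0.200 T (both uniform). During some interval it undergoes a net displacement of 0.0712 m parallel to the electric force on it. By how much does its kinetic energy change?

ΔKE ≈ 3.73×10⁻¹⁷ J

The magnetic force is always ⟂ v and does no work; only the electric force changes KE.
ΔKE = F_E · d = |q|E d = (1.6×10⁻¹⁹)(3270)(0.0712) ≈ 3.73×10⁻¹⁷ J.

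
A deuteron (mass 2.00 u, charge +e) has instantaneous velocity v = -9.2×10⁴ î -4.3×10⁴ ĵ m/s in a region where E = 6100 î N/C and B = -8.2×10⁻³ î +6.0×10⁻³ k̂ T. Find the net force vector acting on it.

F ≈ (9.36×10⁻¹⁶, 8.84×10⁻¹⁷, -5.65×10⁻¹⁷) N

v×B = (-258, 552, -353) N/C.
E + v×B = (5840, 552, -353) N/C.
F = q(E + v×B) = (1.602×10⁻¹⁹ C)·(5840, 552, -353) = (9.36×10⁻¹⁶, 8.84×10⁻¹⁷, -5.65×10⁻¹⁷) N.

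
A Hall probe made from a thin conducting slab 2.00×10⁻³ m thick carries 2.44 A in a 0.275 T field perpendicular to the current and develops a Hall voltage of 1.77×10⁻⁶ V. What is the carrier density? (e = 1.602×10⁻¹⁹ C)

From V_H = IB/(n e t), n = IB/(V_H e t).
n = (2.44)(0.275)/((1.77×10⁻⁶)(1.602×10⁻¹⁹)(2.00×10⁻³)) ≈ 1.18×10²⁷ m⁻³.

n ≈ 1.18×10²⁷ m⁻³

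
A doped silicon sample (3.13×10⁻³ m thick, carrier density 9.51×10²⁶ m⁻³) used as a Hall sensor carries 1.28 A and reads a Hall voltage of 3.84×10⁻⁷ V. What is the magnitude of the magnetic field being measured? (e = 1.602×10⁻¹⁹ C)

From V_H = IB/(n e t), B = V_H n e t / I.
B = (3.84×10⁻⁷)(9.51×10²⁶)(1.602×10⁻¹⁹)(3.13×10⁻³)/1.28 ≈ 0.143 T.

B ≈ 0.143 T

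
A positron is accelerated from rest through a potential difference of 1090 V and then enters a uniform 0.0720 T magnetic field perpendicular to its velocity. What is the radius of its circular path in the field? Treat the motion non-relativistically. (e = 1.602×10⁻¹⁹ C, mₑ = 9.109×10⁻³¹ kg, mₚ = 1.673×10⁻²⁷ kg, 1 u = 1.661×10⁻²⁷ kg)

Acceleration: |q|V = ½mv² ⇒ v = √(2|q|V/m) = √(2·1.602×10⁻¹⁹·1090/9.109×10⁻³¹) ≈ 1.958×10⁷ m/s.
In the field: r = mv/(|q|B) = (9.109×10⁻³¹)(1.958×10⁷)/((1.602×10⁻¹⁹)(0.0720)) ≈ 1.55×10⁻³ m.

r ≈ 1.55×10⁻³ m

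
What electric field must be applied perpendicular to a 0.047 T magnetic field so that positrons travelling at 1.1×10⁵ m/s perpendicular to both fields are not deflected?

For straight-line motion qE = qvB, so E = vB.
E = 1.1×10⁵ × 0.047 = 5200 V/m.

E = 5200 V/m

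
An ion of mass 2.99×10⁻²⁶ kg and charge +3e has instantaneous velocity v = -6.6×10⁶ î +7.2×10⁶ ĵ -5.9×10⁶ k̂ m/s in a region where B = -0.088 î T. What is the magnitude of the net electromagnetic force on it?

v×B = (0, 5.19×10⁵, 6.34×10⁵) N/C.
F = q v×B = (4.806×10⁻¹⁹ C)·(0, 5.19×10⁵, 6.34×10⁵) = (0, 2.50×10⁻¹³, 3.05×10⁻¹³) N.
|F| = 3.94×10⁻¹³ N.

|F| ≈ 3.94×10⁻¹³ N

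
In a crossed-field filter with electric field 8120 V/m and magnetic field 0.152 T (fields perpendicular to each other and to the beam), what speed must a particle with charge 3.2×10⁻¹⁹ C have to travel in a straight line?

v = 5.34×10⁴ m/s

Zero net Lorentz force requires |qE| = |q v×B|, i.e. E = vB.
v = E/B = 8120/0.152 = 5.34×10⁴ m/s.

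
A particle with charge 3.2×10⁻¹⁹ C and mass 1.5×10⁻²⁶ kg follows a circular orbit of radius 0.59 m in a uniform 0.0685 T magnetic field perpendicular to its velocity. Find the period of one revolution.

The cyclotron period depends only on m, q, B: T = 2πm/(|q|B).
T = 2π(1.5×10⁻²⁶)/((3.2×10⁻¹⁹)(0.0685)) ≈ 4.30×10⁻⁶ s.

T ≈ 4.30×10⁻⁶ s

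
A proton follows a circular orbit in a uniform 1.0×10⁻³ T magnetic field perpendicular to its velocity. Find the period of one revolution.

T ≈ 6.6×10⁻⁵ s

The cyclotron period depends only on m, q, B: T = 2πm/(|q|B).
T = 2π(1.673×10⁻²⁷)/((1.602×10⁻¹⁹)(1.0×10⁻³)) ≈ 6.6×10⁻⁵ s.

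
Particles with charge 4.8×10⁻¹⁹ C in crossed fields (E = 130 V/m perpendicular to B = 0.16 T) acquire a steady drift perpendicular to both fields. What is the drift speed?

In crossed fields the guiding centre drifts at v_d = |E×B|/B² = E/B, independent of charge and mass.
v_d = 130/0.16 = 810 m/s.

v_d ≈ 810 m/s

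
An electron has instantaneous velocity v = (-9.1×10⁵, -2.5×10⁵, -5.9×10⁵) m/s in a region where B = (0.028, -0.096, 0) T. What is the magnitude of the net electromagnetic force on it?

|F| ≈ 1.78×10⁻¹⁴ N

v×B = (-5.66×10⁴, -1.65×10⁴, 9.44×10⁴) N/C.
F = q v×B = (−1.602×10⁻¹⁹ C)·(-5.66×10⁴, -1.65×10⁴, 9.44×10⁴) = (9.07×10⁻¹⁵, 2.65×10⁻¹⁵, -1.51×10⁻¹⁴) N.
|F| = 1.78×10⁻¹⁴ N.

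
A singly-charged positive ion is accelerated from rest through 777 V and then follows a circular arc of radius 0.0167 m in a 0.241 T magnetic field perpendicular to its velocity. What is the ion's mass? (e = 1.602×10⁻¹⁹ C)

m ≈ 1.67×10⁻²⁷ kg

Combine |q|V = ½mv² and r = mv/(|q|B): eliminate v to get m = qB²r²/(2V).
m = (1.602×10⁻¹⁹)(0.241)²(0.0167)²/(2·777) ≈ 1.67×10⁻²⁷ kg.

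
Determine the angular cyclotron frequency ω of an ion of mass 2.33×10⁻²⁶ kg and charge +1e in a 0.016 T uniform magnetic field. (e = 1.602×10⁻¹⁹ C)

ω ≈ 1.1×10⁵ rad/s

ω = |q|B/m.
ω = (1.602×10⁻¹⁹)(0.016)/2.33×10⁻²⁶ ≈ 1.1×10⁵ rad/s.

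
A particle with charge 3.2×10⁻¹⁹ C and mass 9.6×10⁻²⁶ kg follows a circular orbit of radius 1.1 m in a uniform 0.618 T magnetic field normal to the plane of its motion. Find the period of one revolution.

T ≈ 3.05×10⁻⁶ s

The cyclotron period depends only on m, q, B: T = 2πm/(|q|B).
T = 2π(9.6×10⁻²⁶)/((3.2×10⁻¹⁹)(0.618)) ≈ 3.05×10⁻⁶ s.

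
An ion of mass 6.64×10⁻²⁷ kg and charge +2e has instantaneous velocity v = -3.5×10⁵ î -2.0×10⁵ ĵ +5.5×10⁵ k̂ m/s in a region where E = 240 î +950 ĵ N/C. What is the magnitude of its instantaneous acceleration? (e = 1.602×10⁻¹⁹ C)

Only an electric field acts, so F = qE = (3.204×10⁻¹⁹ C)·(240, 950, 0) = (7.69×10⁻¹⁷, 3.04×10⁻¹⁶, 0) N.
|a| = |F|/m = 3.139×10⁻¹⁶/6.64×10⁻²⁷ ≈ 4.73×10¹⁰ m/s².

|a| ≈ 4.73×10¹⁰ m/s²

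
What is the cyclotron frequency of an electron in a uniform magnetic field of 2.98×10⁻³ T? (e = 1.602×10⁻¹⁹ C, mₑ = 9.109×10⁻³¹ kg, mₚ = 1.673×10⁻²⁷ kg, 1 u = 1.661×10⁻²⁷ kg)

f = |q|B/(2πm).
f = (1.602×10⁻¹⁹)(2.98×10⁻³)/(2π·9.109×10⁻³¹) ≈ 8.34×10⁷ Hz.

f ≈ 8.34×10⁷ Hz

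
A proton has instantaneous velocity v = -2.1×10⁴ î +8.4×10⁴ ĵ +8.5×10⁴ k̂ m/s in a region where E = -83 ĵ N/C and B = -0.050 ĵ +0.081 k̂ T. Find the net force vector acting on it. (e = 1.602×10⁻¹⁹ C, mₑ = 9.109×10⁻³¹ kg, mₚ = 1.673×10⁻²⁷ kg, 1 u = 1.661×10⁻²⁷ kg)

F ≈ (1.77×10⁻¹⁵, 2.59×10⁻¹⁶, 1.68×10⁻¹⁶) N

v×B = (1.11×10⁴, 1700, 1050) N/C.
E + v×B = (1.11×10⁴, 1620, 1050) N/C.
F = q(E + v×B) = (1.602×10⁻¹⁹ C)·(1.11×10⁴, 1620, 1050) = (1.77×10⁻¹⁵, 2.59×10⁻¹⁶, 1.68×10⁻¹⁶) N.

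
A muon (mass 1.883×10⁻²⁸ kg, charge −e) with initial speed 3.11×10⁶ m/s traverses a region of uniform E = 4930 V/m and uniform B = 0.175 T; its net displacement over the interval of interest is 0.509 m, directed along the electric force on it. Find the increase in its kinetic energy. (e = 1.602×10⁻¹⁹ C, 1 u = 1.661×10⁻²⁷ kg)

The magnetic force is always ⟂ v and does no work; only the electric force changes KE.
ΔKE = F_E · d = |q|E d = (1.602×10⁻¹⁹)(4930)(0.509) ≈ 4.02×10⁻¹⁶ J.

ΔKE ≈ 4.02×10⁻¹⁶ J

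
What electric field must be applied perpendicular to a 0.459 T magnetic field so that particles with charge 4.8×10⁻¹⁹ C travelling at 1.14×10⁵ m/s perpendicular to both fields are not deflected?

For straight-line motion qE = qvB, so E = vB.
E = 1.14×10⁵ × 0.459 = 5.23×10⁴ V/m.

E = 5.23×10⁴ V/m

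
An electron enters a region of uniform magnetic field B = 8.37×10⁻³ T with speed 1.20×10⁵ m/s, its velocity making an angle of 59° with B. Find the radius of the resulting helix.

v⊥ = v sinθ = 1.20×10⁵·sin59° ≈ 1.029×10⁵ m/s.
r = m v⊥/(|q|B) = (9.109×10⁻³¹)(1.029×10⁵)/((1.602×10⁻¹⁹)(8.37×10⁻³)) ≈ 6.99×10⁻⁵ m.

r ≈ 6.99×10⁻⁵ m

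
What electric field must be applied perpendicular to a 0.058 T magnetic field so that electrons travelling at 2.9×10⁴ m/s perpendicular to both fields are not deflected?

For straight-line motion qE = qvB, so E = vB.
E = 2.9×10⁴ × 0.058 = 1700 V/m.

E = 1700 V/m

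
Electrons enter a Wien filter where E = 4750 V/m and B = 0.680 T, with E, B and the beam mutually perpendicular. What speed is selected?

v = 6990 m/s

For undeflected motion the electric and magnetic forces balance: qE = qvB.
v = E/B = 4750/0.680 = 6990 m/s.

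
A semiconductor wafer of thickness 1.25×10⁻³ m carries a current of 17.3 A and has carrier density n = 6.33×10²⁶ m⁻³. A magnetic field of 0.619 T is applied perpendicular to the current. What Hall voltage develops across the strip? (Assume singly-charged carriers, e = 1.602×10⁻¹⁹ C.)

V_H = IB/(n e t).
V_H = (17.3)(0.619)/((6.33×10²⁶)(1.602×10⁻¹⁹)(1.25×10⁻³)) ≈ 8.45×10⁻⁵ V.

V_H ≈ 8.45×10⁻⁵ V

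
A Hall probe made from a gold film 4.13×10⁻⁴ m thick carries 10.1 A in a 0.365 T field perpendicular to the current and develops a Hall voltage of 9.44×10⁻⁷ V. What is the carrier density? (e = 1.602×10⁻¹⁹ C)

n ≈ 5.90×10²⁸ m⁻³

From V_H = IB/(n e t), n = IB/(V_H e t).
n = (10.1)(0.365)/((9.44×10⁻⁷)(1.602×10⁻¹⁹)(4.13×10⁻⁴)) ≈ 5.90×10²⁸ m⁻³.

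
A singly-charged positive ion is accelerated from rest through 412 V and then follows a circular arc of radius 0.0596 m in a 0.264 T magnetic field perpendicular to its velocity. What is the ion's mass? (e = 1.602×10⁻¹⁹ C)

m ≈ 4.81×10⁻²⁶ kg

Combine |q|V = ½mv² and r = mv/(|q|B): eliminate v to get m = qB²r²/(2V).
m = (1.602×10⁻¹⁹)(0.264)²(0.0596)²/(2·412) ≈ 4.81×10⁻²⁶ kg.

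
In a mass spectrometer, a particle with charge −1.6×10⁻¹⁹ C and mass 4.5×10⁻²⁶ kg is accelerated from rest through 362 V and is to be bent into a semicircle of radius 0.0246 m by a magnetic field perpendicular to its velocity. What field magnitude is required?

B ≈ 0.580 T

v = √(2|q|V/m) = √(2·1.6×10⁻¹⁹·362/4.5×10⁻²⁶) ≈ 5.074×10⁴ m/s.
B = mv/(|q|r) = (4.5×10⁻²⁶)(5.074×10⁴)/((1.6×10⁻¹⁹)(0.0246)) ≈ 0.580 T.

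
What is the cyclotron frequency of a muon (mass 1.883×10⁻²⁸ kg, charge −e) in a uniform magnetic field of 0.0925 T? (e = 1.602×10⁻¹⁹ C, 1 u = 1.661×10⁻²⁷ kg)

f ≈ 1.25×10⁷ Hz

f = |q|B/(2πm).
f = (1.602×10⁻¹⁹)(0.0925)/(2π·1.883×10⁻²⁸) ≈ 1.25×10⁷ Hz.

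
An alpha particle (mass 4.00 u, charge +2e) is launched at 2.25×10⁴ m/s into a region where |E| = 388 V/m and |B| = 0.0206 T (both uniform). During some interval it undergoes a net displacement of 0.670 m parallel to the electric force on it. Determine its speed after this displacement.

v_f ≈ 1.60×10⁵ m/s

B does no work; ΔKE = |q|E d.
½mv_f² = ½mv₀² + |q|Ed = ½(6.644×10⁻²⁷)(2.25×10⁴)² + (3.204×10⁻¹⁹)(388)(0.670) ≈ 1.682×10⁻¹⁸ J + 8.329×10⁻¹⁷ J ≈ 8.497×10⁻¹⁷ J.
v_f = √(2·8.497×10⁻¹⁷/6.644×10⁻²⁷) ≈ 1.60×10⁵ m/s.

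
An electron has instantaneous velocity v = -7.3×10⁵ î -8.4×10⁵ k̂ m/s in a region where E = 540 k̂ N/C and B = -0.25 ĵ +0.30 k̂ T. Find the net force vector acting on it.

v×B = (-2.10×10⁵, 2.19×10⁵, 1.82×10⁵) N/C.
E + v×B = (-2.10×10⁵, 2.19×10⁵, 1.83×10⁵) N/C.
F = q(E + v×B) = (−1.602×10⁻¹⁹ C)·(-2.10×10⁵, 2.19×10⁵, 1.83×10⁵) = (3.36×10⁻¹⁴, -3.51×10⁻¹⁴, -2.93×10⁻¹⁴) N.

F ≈ (3.36×10⁻¹⁴, -3.51×10⁻¹⁴, -2.93×10⁻¹⁴) N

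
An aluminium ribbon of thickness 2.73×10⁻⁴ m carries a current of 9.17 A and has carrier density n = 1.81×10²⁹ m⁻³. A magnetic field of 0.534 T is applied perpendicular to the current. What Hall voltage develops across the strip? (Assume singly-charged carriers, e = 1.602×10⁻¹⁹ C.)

V_H = IB/(n e t).
V_H = (9.17)(0.534)/((1.81×10²⁹)(1.602×10⁻¹⁹)(2.73×10⁻⁴)) ≈ 6.19×10⁻⁷ V.

V_H ≈ 6.19×10⁻⁷ V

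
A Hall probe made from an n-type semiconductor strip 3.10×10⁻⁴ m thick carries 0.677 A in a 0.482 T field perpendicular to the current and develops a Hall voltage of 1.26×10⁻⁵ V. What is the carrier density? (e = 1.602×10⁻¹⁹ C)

From V_H = IB/(n e t), n = IB/(V_H e t).
n = (0.677)(0.482)/((1.26×10⁻⁵)(1.602×10⁻¹⁹)(3.10×10⁻⁴)) ≈ 5.21×10²⁶ m⁻³.

n ≈ 5.21×10²⁶ m⁻³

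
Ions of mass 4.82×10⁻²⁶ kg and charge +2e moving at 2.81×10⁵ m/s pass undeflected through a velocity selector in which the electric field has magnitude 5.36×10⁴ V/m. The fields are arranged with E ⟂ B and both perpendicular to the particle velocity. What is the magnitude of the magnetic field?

Balance of forces in the selector: qE = qvB ⇒ B = E/v.
B = 5.36×10⁴/2.81×10⁵ = 0.191 T.

B = 0.191 T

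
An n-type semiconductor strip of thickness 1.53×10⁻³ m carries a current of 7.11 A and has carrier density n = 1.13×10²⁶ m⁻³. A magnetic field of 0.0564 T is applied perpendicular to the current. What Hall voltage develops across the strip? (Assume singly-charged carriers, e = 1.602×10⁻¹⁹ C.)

V_H = IB/(n e t).
V_H = (7.11)(0.0564)/((1.13×10²⁶)(1.602×10⁻¹⁹)(1.53×10⁻³)) ≈ 1.45×10⁻⁵ V.

V_H ≈ 1.45×10⁻⁵ V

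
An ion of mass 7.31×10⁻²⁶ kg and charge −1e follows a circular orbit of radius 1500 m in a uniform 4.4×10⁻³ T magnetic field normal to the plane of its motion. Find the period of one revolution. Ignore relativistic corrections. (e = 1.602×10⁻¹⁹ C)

The cyclotron period depends only on m, q, B: T = 2πm/(|q|B).
T = 2π(7.31×10⁻²⁶)/((1.602×10⁻¹⁹)(4.4×10⁻³)) ≈ 6.5×10⁻⁴ s.

T ≈ 6.5×10⁻⁴ s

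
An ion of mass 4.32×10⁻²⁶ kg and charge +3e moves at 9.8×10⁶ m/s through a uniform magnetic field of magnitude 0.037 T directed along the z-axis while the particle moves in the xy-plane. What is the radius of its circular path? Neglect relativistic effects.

The magnetic force provides the centripetal force: |q|vB = mv²/r.
r = mv/(|q|B) = (4.32×10⁻²⁶)(9.8×10⁶)/((4.806×10⁻¹⁹)(0.037)) ≈ 24 m.

r ≈ 24 m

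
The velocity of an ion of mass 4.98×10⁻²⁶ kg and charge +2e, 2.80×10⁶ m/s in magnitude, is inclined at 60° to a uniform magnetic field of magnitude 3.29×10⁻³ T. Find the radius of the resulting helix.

v⊥ = v sinθ = 2.80×10⁶·sin60° ≈ 2.425×10⁶ m/s.
r = m v⊥/(|q|B) = (4.98×10⁻²⁶)(2.425×10⁶)/((3.204×10⁻¹⁹)(3.29×10⁻³)) ≈ 115 m.

r ≈ 115 m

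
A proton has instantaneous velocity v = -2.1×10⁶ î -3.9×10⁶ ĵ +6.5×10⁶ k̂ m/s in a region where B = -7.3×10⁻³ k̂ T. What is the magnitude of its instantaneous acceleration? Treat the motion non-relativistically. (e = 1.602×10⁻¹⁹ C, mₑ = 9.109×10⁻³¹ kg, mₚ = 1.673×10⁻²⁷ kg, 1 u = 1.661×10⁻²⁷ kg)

v×B = (2.85×10⁴, -1.53×10⁴, 0) N/C.
F = q v×B = (1.602×10⁻¹⁹ C)·(2.85×10⁴, -1.53×10⁴, 0) = (4.56×10⁻¹⁵, -2.46×10⁻¹⁵, 0) N.
|a| = |F|/m = 5.180×10⁻¹⁵/1.673×10⁻²⁷ ≈ 3.10×10¹² m/s².

|a| ≈ 3.10×10¹² m/s²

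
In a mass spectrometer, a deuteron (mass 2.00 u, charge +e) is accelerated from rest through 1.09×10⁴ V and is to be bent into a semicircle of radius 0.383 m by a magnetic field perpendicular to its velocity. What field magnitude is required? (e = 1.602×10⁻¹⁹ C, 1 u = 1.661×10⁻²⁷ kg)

v = √(2|q|V/m) = √(2·1.602×10⁻¹⁹·1.09×10⁴/3.322×10⁻²⁷) ≈ 1.025×10⁶ m/s.
B = mv/(|q|r) = (3.322×10⁻²⁷)(1.025×10⁶)/((1.602×10⁻¹⁹)(0.383)) ≈ 0.0555 T.

B ≈ 0.0555 T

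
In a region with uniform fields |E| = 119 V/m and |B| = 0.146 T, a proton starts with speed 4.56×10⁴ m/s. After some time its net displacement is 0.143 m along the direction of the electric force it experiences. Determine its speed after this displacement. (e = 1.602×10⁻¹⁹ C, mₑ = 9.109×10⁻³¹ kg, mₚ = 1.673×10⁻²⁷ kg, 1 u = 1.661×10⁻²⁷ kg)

v_f ≈ 7.31×10⁴ m/s

B does no work; ΔKE = |q|E d.
½mv_f² = ½mv₀² + |q|Ed = ½(1.673×10⁻²⁷)(4.56×10⁴)² + (1.602×10⁻¹⁹)(119)(0.143) ≈ 1.739×10⁻¹⁸ J + 2.726×10⁻¹⁸ J ≈ 4.466×10⁻¹⁸ J.
v_f = √(2·4.466×10⁻¹⁸/1.673×10⁻²⁷) ≈ 7.31×10⁴ m/s.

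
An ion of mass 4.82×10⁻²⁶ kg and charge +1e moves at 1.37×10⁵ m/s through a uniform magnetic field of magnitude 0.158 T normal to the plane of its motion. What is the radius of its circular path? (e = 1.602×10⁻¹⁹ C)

The magnetic force provides the centripetal force: |q|vB = mv²/r.
r = mv/(|q|B) = (4.82×10⁻²⁶)(1.37×10⁵)/((1.602×10⁻¹⁹)(0.158)) ≈ 0.261 m.

r ≈ 0.261 m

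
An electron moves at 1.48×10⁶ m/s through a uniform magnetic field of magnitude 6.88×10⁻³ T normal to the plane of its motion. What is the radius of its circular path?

r ≈ 1.22×10⁻³ m

The magnetic force provides the centripetal force: |q|vB = mv²/r.
r = mv/(|q|B) = (9.109×10⁻³¹)(1.48×10⁶)/((1.602×10⁻¹⁹)(6.88×10⁻³)) ≈ 1.22×10⁻³ m.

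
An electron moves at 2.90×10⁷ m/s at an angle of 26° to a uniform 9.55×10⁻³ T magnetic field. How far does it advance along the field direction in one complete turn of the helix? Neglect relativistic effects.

v∥ = v cosθ = 2.90×10⁷·cos26° ≈ 2.607×10⁷ m/s.
T = 2πm/(|q|B) = 2π(9.109×10⁻³¹)/((1.602×10⁻¹⁹)(9.55×10⁻³)) ≈ 3.741×10⁻⁹ s.
pitch = v∥ T = (2.607×10⁷)(3.741×10⁻⁹) ≈ 0.0975 m.

p ≈ 0.0975 m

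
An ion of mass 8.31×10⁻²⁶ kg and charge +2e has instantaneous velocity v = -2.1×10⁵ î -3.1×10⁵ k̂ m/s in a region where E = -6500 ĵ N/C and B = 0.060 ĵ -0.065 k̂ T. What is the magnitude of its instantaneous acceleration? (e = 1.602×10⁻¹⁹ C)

v×B = (1.86×10⁴, -1.36×10⁴, -1.26×10⁴) N/C.
E + v×B = (1.86×10⁴, -2.02×10⁴, -1.26×10⁴) N/C.
F = q(E + v×B) = (3.204×10⁻¹⁹ C)·(1.86×10⁴, -2.02×10⁴, -1.26×10⁴) = (5.96×10⁻¹⁵, -6.46×10⁻¹⁵, -4.04×10⁻¹⁵) N.
|a| = |F|/m = 9.669×10⁻¹⁵/8.31×10⁻²⁶ ≈ 1.16×10¹¹ m/s².

|a| ≈ 1.16×10¹¹ m/s²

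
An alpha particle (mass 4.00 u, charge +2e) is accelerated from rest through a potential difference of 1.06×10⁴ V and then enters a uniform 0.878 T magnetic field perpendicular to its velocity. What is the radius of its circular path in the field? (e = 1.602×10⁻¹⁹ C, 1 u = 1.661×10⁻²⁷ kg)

r ≈ 0.0239 m

Acceleration: |q|V = ½mv² ⇒ v = √(2|q|V/m) = √(2·3.204×10⁻¹⁹·1.06×10⁴/6.644×10⁻²⁷) ≈ 1.011×10⁶ m/s.
In the field: r = mv/(|q|B) = (6.644×10⁻²⁷)(1.011×10⁶)/((3.204×10⁻¹⁹)(0.878)) ≈ 0.0239 m.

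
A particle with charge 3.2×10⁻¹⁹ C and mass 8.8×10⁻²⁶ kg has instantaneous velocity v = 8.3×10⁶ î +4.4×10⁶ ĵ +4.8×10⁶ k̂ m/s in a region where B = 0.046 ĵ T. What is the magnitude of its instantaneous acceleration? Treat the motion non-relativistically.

v×B = (-2.21×10⁵, 0, 3.82×10⁵) N/C.
F = q v×B = (3.2×10⁻¹⁹ C)·(-2.21×10⁵, 0, 3.82×10⁵) = (-7.07×10⁻¹⁴, 0, 1.22×10⁻¹³) N.
|a| = |F|/m = 1.411×10⁻¹³/8.8×10⁻²⁶ ≈ 1.60×10¹² m/s².

|a| ≈ 1.60×10¹² m/s²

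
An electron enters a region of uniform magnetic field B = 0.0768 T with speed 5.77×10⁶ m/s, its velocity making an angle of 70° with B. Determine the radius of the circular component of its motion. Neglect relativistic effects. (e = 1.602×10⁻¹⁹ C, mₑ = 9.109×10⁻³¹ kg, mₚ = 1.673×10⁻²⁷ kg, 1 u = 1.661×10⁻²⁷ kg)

v⊥ = v sinθ = 5.77×10⁶·sin70° ≈ 5.422×10⁶ m/s.
r = m v⊥/(|q|B) = (9.109×10⁻³¹)(5.422×10⁶)/((1.602×10⁻¹⁹)(0.0768)) ≈ 4.01×10⁻⁴ m.

r ≈ 4.01×10⁻⁴ m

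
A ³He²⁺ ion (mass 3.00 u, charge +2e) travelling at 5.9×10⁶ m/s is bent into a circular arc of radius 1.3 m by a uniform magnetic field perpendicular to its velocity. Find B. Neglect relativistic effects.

From |q|vB = mv²/r, B = mv/(|q|r).
B = (4.983×10⁻²⁷)(5.9×10⁶)/((3.204×10⁻¹⁹)(1.3)) ≈ 0.071 T.

B ≈ 0.071 T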